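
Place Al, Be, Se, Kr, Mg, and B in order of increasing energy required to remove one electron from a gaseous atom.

Be is in period 2, group 2; B is in period 2, group 13; Mg is in period 3, group 2; Al is in period 3, group 13; Se is in period 4, group 16; Kr is in period 4, group 18.
Removing the outermost electron gets harder across a period and easier down a group.
Neither a single period nor a single group — weigh both effects.
Mg > Al: this pair runs against the simple trend — see the exception note.
B > Mg: both effects reinforce here, so B is clearly the higher of the two.
Be > B: this pair runs against the simple trend — see the exception note.
Se > Be: the two effects oppose for this pair; the across-period effect wins (941 vs 900 kJ/mol).
Kr > Se: both are in period 4; the period trend gives Kr the larger value.
Note the exception: Mg has a higher first ionization energy than Al, contrary to the simple trend — Al's single 3p electron is easier to remove than one from Mg's filled 3s².
Note the exception: Be has a higher first ionization energy than B, contrary to the simple trend — removing B's lone 2p electron is easier than breaking Be's filled 2s².
Tabulated first ionization energy (kJ/mol): Be 900, B 801, Mg 738, Al 578, Se 941, Kr 1351.
So from lowest to highest: Al < Mg < B < Be < Se < Kr.

Al < Mg < B < Be < Se < Kr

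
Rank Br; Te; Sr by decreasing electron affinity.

Br > Te > Sr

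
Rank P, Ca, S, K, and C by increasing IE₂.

Consider each +1 ion: P⁺ still has 4 valence electrons; Ca⁺ still has 1 valence electron; S⁺ still has 5 valence electrons; K⁺ is the bare [Ar] core; C⁺ still has 3 valence electrons.
Pulling an electron out of a noble-gas core costs far more than removing a remaining valence electron, so K sits at the high end of IE_2.
Valence configurations: P⁺ [Ne]3s²3p², Ca⁺ [Ar]4s¹, S⁺ [Ne]3s²3p³, C⁺ [He]2s²2p¹.
The numbers (kJ/mol): P 1907, Ca 1145, S 2252, K 3052, C 2353.
Overall IE_2 order: Ca < P < S < C < K.

Ca < P < S < C < K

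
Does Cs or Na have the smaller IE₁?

Cs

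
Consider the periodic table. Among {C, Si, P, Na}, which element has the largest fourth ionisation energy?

The fourth ionization energy removes an electron from the +3 ion. For each element: C³⁺ still has 1 valence electron; Si³⁺ still has 1 valence electron; P³⁺ still has 2 valence electrons; Na³⁺ is already 2 electrons into the core.
Core electrons are held far more tightly than valence electrons, so Na tops the IE_4 order.
Valence configurations: C³⁺ [He]2s¹, Si³⁺ [Ne]3s¹, P³⁺ [Ne]3s².
Approximate IE_4 values (kJ/mol): C 6223, Si 4356, P 4964, Na 9543.
Overall IE_4 order: Si < P < C < Na.

Na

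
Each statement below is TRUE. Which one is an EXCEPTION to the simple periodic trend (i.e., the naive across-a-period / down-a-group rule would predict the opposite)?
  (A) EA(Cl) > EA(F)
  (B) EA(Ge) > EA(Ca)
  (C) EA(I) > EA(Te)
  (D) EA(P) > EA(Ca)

(A)

The general trend: electron affinity increases across a period and decreases down a group.
(A) Cl (period 3, group 17) vs F (period 2, group 17): the stated order contradicts the simple trend.
(B) Ge (period 4, group 14) vs Ca (period 4, group 2): the stated order agrees with the simple trend.
(C) I (period 5, group 17) vs Te (period 5, group 16): the stated order agrees with the simple trend.
(D) P (period 3, group 15) vs Ca (period 4, group 2): the stated order agrees with the simple trend.
The exception is (A): F's small 2p subshell makes the incoming electron feel strong e⁻–e⁻ repulsion, so Cl actually releases more energy on gaining an electron.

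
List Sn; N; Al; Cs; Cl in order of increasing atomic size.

N < Cl < Al < Sn < Cs

N is in period 2, group 15; Al is in period 3, group 13; Cl is in period 3, group 17; Sn is in period 5, group 14; Cs is in period 6, group 1.
Radius decreases left→right (rising Z_eff, same n) and increases top→bottom (higher n).
Neither a single period nor a single group — weigh both effects.
Cl > N: the two effects oppose for this pair; the down-group effect wins (99 vs 71 pm).
Al > Cl: both are in period 3; the period trend gives Al the larger value.
Sn > Al: period and group pull opposite ways; the down-group shift dominates (140 vs 126 pm).
Cs > Sn: relative to Sn, both the across-period and down-group shifts push Cs's atomic radius up.
For reference (pm): N 71, Al 126, Cl 99, Sn 140, Cs 232.
So from smallest to largest: N < Cl < Al < Sn < Cs.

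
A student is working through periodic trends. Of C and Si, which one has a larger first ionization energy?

IE₁ increases left→right with effective nuclear charge and decreases top→bottom as the valence shell moves farther out.
All are in group 14, so first ionization energy increases up the group.
So C has the larger first ionization energy (C > Si).

C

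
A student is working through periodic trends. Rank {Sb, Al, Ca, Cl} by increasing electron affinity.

Al is in period 3, group 13; Cl is in period 3, group 17; Ca is in period 4, group 2; Sb is in period 5, group 15.
Atoms with high Z_eff and room in the valence shell (especially the halogens) have the most exothermic electron affinities.
These span different periods and groups, so the two trends combine.
Al > Ca: relative to Ca, both the across-period and down-group shifts push Al's electron affinity up.
Sb > Al: the two effects oppose for this pair; the across-period effect wins (103 vs 42 kJ/mol).
Cl > Sb: both effects reinforce here, so Cl is clearly the higher of the two.
Tabulated electron affinity (kJ/mol): Al 42, Cl 349, Ca 2, Sb 103.
So from lowest to highest: Ca < Al < Sb < Cl.

Ca, Al, Sb, Cl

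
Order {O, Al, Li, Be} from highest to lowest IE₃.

Be > Li > O > Al

Consider each +2 ion: O²⁺ still has 4 valence electrons; Al²⁺ still has 1 valence electron; Li²⁺ is already 1 electron into the core; Be²⁺ is the bare [He] core.
Pulling an electron out of a noble-gas core costs far more than removing a remaining valence electron, so Li and Be sit at the high end of IE_3.
Valence configurations: O²⁺ [He]2s²2p², Al²⁺ [Ne]3s¹.
The numbers (kJ/mol): O 5300, Al 2745, Li 11815, Be 14849.
So the third ionization energies run Al < O < Li < Be.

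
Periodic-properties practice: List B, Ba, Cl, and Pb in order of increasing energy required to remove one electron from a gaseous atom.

B is in period 2, group 13; Cl is in period 3, group 17; Ba is in period 6, group 2; Pb is in period 6, group 14.
Across a period the outer electron is held more tightly (higher IE₁); down a group it sits in a higher shell, more shielded, and comes off more easily.
These span different periods and groups, so the two trends combine.
Pb > Ba: Pb lies to the right of Ba in period 6, so the across-period effect alone puts Pb higher.
B > Pb: period and group pull opposite ways; the down-group shift dominates (801 vs 716 kJ/mol).
Cl > B: period and group pull opposite ways; the across-period shift dominates (1251 vs 801 kJ/mol).
Tabulated first ionization energy (kJ/mol): B 801, Cl 1251, Ba 503, Pb 716.
So from lowest to highest: Ba < Pb < B < Cl.

Ba, Pb, B, Cl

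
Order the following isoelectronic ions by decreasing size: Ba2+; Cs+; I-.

I- > Cs+ > Ba2+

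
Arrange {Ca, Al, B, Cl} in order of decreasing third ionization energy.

Ca > Cl > B > Al

After 2 electrons have been removed, what remains? Ca²⁺ is the bare [Ar] core; Al²⁺ still has 1 valence electron; B²⁺ still has 1 valence electron; Cl²⁺ still has 5 valence electrons.
Breaking into a closed-shell core is much more expensive than removing a leftover valence electron — Ca has the largest IE_3 here.
Valence configurations: Al²⁺ [Ne]3s¹, B²⁺ [He]2s¹, Cl²⁺ [Ne]3s²3p³.
The numbers (kJ/mol): Ca 4912, Al 2745, B 3660, Cl 3822.
Putting it together, IE_3: Al < B < Cl < Ca.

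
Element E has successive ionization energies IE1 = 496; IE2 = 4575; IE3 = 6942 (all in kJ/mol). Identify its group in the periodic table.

Group 1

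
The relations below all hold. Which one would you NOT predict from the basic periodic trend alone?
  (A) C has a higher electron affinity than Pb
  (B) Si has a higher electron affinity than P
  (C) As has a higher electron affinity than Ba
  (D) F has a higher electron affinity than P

(B)

The general trend: electron affinity increases across a period and decreases down a group.
(A) C (period 2, group 14) vs Pb (period 6, group 14): the stated order agrees with the simple trend.
(B) Si (period 3, group 14) vs P (period 3, group 15): the stated order contradicts the simple trend.
(C) As (period 4, group 15) vs Ba (period 6, group 2): the stated order agrees with the simple trend.
(D) F (period 2, group 17) vs P (period 3, group 15): the stated order agrees with the simple trend.
The exception is (B): adding an electron to P's half-filled 3p³ is unfavourable, so Si (3p²) has the more exothermic EA.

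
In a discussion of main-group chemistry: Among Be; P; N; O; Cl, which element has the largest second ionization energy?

O

Consider each +1 ion: Be⁺ still has 1 valence electron; P⁺ still has 4 valence electrons; N⁺ still has 4 valence electrons; O⁺ still has 5 valence electrons; Cl⁺ still has 6 valence electrons.
All are still removing valence electrons, so compare the +1 ions as you would atoms: IE_2 generally rises across a period (higher Z_eff) and falls down a group (larger shell), subject to the usual subshell exceptions.
Valence configurations: Be⁺ [He]2s¹, P⁺ [Ne]3s²3p², N⁺ [He]2s²2p², O⁺ [He]2s²2p³, Cl⁺ [Ne]3s²3p⁴.
The numbers (kJ/mol): Be 1757, P 1907, N 2856, O 3388, Cl 2298.
Hence IE_2: Be < P < Cl < N < O.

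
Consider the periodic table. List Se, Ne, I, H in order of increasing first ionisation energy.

H is in period 1, group 1; Ne is in period 2, group 18; Se is in period 4, group 16; I is in period 5, group 17.
IE₁ increases left→right with effective nuclear charge and decreases top→bottom as the valence shell moves farther out.
These span different periods and groups, so the two trends combine.
I > Se: period and group pull opposite ways; the across-period shift dominates (1008 vs 941 kJ/mol).
H > I: the two effects oppose for this pair; the down-group effect wins (1312 vs 1008 kJ/mol).
Ne > H: the two effects oppose for this pair; the across-period effect wins (2081 vs 1312 kJ/mol).
Tabulated first ionization energy (kJ/mol): H 1312, Ne 2081, Se 941, I 1008.
So from lowest to highest: Se < I < H < Ne.

Se, I, H, Ne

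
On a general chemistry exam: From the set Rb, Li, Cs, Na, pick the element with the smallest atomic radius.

Across a period the added protons contract the valence shell; down a group each new principal shell makes the atom larger.
All are in group 1, so atomic radius increases down the group.
The smallest atomic radius among these belongs to Li.

Li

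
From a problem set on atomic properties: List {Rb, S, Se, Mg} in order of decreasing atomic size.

Rb > Mg > Se > S

Mg is in period 3, group 2; S is in period 3, group 16; Se is in period 4, group 16; Rb is in period 5, group 1.
Moving right in a period, electrons are added to the same shell under a stronger nuclear pull, so atoms get smaller; moving down, a new shell is opened and atoms get larger.
Neither a single period nor a single group — weigh both effects.
Se > S: Se sits below S in group 16, so the down-group effect alone puts Se larger.
Mg > Se: the two effects oppose for this pair; the across-period effect wins (139 vs 116 pm).
Rb > Mg: both effects reinforce here, so Rb is clearly the larger of the two.
Tabulated atomic radius (pm): Mg 139, S 103, Se 116, Rb 210.
So from largest to smallest: Rb > Mg > Se > S.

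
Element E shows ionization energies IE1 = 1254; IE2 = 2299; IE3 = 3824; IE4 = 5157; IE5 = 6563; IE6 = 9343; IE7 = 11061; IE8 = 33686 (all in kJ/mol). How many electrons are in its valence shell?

7

Look for the largest jump between consecutive ionization energies: IE8/IE7 ≈ 3.0, far larger than any earlier ratio.
That jump marks the point where a core electron is being removed. So the atom has 7 valence electrons.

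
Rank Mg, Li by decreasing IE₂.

Consider each +1 ion: Mg⁺ still has 1 valence electron; Li⁺ is the bare [He] core.
Pulling an electron out of a noble-gas core costs far more than removing a remaining valence electron, so Li sits at the high end of IE_2.
Approximate IE_2 values (kJ/mol): Mg 1451, Li 7298.
So the second ionization energies run Mg < Li.

Li > Mg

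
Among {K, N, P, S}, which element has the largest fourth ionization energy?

N

Consider each +3 ion: K³⁺ is already 2 electrons into the core; N³⁺ still has 2 valence electrons; P³⁺ still has 2 valence electrons; S³⁺ still has 3 valence electrons.
Usually core removal costs more than valence removal, but here the competition is close: a tightly held n=2 valence electron can cost more to remove than an n=3 core electron, so the actual values have to decide it.
Valence configurations: N³⁺ [He]2s², P³⁺ [Ne]3s², S³⁺ [Ne]3s²3p¹.
S³⁺ loses a lone 3p electron whereas P³⁺ must break into a filled 3s² pair, so IE_4(P) > IE_4(S) even though S has the higher nuclear charge.
Tabulated IE_4 (kJ/mol): K 5877, N 7475, P 4964, S 4556.
So the fourth ionization energies run S < P < K < N.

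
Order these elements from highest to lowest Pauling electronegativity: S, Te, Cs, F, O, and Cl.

F, O, Cl, S, Te, Cs

O is in period 2, group 16; F is in period 2, group 17; S is in period 3, group 16; Cl is in period 3, group 17; Te is in period 5, group 16; Cs is in period 6, group 1.
Atoms toward the upper right of the periodic table pull bonding electrons most strongly.
Neither a single period nor a single group — weigh both effects.
Te > Cs: relative to Cs, both the across-period and down-group shifts push Te's electronegativity up.
S > Te: S sits above Te in group 16, so the down-group effect alone puts S higher.
Cl > S: Cl lies to the right of S in period 3, so the across-period effect alone puts Cl higher.
O > Cl: the two effects oppose for this pair; the down-group effect wins (3.44 vs 3.16).
F > O: F lies to the right of O in period 2, so the across-period effect alone puts F higher.
Approximate values (Pauling): O 3.44, F 3.98, S 2.58, Cl 3.16, Te 2.10, Cs 0.79.
So from highest to lowest: F > O > Cl > S > Te > Cs.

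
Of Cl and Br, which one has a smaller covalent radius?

Cl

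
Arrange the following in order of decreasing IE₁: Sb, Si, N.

N is in period 2, group 15; Si is in period 3, group 14; Sb is in period 5, group 15.
Removing the outermost electron gets harder across a period and easier down a group.
These span different periods and groups, so the two trends combine.
Sb > Si: the two effects oppose for this pair; the across-period effect wins (831 vs 786 kJ/mol).
N > Sb: they share group 15; the group trend gives N the larger value.
Tabulated first ionization energy (kJ/mol): N 1402, Si 786, Sb 831.
So from highest to lowest: N > Sb > Si.

N > Sb > Si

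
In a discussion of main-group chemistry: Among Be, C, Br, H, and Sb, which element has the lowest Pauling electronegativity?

H is in period 1, group 1; Be is in period 2, group 2; C is in period 2, group 14; Br is in period 4, group 17; Sb is in period 5, group 15.
EN rises left→right (higher Z_eff, smaller atoms) and falls top→bottom (larger, more shielded atoms).
Neither a single period nor a single group — weigh both effects.
Sb > Be: period and group pull opposite ways; the across-period shift dominates (2.05 vs 1.57).
H > Sb: the two effects oppose for this pair; the down-group effect wins (2.20 vs 2.05).
C > H: the two effects oppose for this pair; the across-period effect wins (2.55 vs 2.20).
Br > C: period and group pull opposite ways; the across-period shift dominates (2.96 vs 2.55).
Approximate values (Pauling): H 2.20, Be 1.57, C 2.55, Br 2.96, Sb 2.05.
The lowest Pauling electronegativity among these belongs to Be.

Be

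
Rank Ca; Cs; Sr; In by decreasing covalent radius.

Cs > Sr > Ca > In

Ca is in period 4, group 2; Sr is in period 5, group 2; In is in period 5, group 13; Cs is in period 6, group 1.
Radius decreases left→right (rising Z_eff, same n) and increases top→bottom (higher n).
Here both period and group differ, so the two effects have to be weighed against each other.
Ca > In: period and group pull opposite ways; the across-period shift dominates (171 vs 142 pm).
Sr > Ca: they share group 2; the group trend gives Sr the larger value.
Cs > Sr: relative to Sr, both the across-period and down-group shifts push Cs's atomic radius up.
Approximate values (pm): Ca 171, Sr 185, In 142, Cs 232.
So from largest to smallest: Cs > Sr > Ca > In.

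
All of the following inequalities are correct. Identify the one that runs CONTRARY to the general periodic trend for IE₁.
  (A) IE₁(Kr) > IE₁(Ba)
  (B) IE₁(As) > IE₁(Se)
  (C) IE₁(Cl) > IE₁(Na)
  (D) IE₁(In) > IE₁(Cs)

The general trend: IE₁ increases across a period and decreases down a group.
(A) Kr (period 4, group 18) vs Ba (period 6, group 2): the stated order agrees with the simple trend.
(B) As (period 4, group 15) vs Se (period 4, group 16): the stated order contradicts the simple trend.
(C) Cl (period 3, group 17) vs Na (period 3, group 1): the stated order agrees with the simple trend.
(D) In (period 5, group 13) vs Cs (period 6, group 1): the stated order agrees with the simple trend.
The exception is (B): Se (4p⁴) ionizes more easily than half-filled As (4p³).

(B)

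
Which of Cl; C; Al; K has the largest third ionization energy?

C

After 2 electrons have been removed, what remains? Cl²⁺ still has 5 valence electrons; C²⁺ still has 2 valence electrons; Al²⁺ still has 1 valence electron; K²⁺ is already 1 electron into the core.
Usually core removal costs more than valence removal, but here the competition is close: a tightly held n=2 valence electron can cost more to remove than an n=3 core electron, so the actual values have to decide it.
Valence configurations: Cl²⁺ [Ne]3s²3p³, C²⁺ [He]2s², Al²⁺ [Ne]3s¹.
Tabulated IE_3 (kJ/mol): Cl 3822, C 4620, Al 2745, K 4420.
So the third ionization energies run Al < Cl < K < C.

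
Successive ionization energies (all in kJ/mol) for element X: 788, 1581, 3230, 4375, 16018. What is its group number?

Look for the largest jump between consecutive ionization energies: IE5/IE4 ≈ 3.7, far larger than any earlier ratio.
That jump marks the point where a core electron is being removed. So the atom has 4 valence electrons.
A main-group element with 4 valence electrons is in group 14.

Group 14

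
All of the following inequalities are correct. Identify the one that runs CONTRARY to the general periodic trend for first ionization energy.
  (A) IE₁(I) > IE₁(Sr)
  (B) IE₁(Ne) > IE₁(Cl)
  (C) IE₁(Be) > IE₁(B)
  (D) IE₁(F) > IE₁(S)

The general trend: first ionization energy increases across a period and decreases down a group.
(A) I (period 5, group 17) vs Sr (period 5, group 2): the stated order agrees with the simple trend.
(B) Ne (period 2, group 18) vs Cl (period 3, group 17): the stated order agrees with the simple trend.
(C) Be (period 2, group 2) vs B (period 2, group 13): the stated order contradicts the simple trend.
(D) F (period 2, group 17) vs S (period 3, group 16): the stated order agrees with the simple trend.
The exception is (C): removing B's lone 2p electron is easier than breaking Be's filled 2s².

(C)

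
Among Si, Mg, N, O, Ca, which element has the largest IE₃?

Mg

After 2 electrons have been removed, what remains? Si²⁺ still has 2 valence electrons; Mg²⁺ is the bare [Ne] core; N²⁺ still has 3 valence electrons; O²⁺ still has 4 valence electrons; Ca²⁺ is the bare [Ar] core.
Usually core removal costs more than valence removal, but here the competition is close: a tightly held n=2 valence electron can cost more to remove than an n=3 core electron, so the actual values have to decide it.
Valence configurations: Si²⁺ [Ne]3s², N²⁺ [He]2s²2p¹, O²⁺ [He]2s²2p².
Tabulated IE_3 (kJ/mol): Si 3232, Mg 7733, N 4578, O 5300, Ca 4912.
So the third ionization energies run Si < N < Ca < O < Mg.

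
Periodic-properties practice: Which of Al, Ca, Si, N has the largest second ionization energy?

N

After 1 electron has been removed, what remains? Al⁺ still has 2 valence electrons; Ca⁺ still has 1 valence electron; Si⁺ still has 3 valence electrons; N⁺ still has 4 valence electrons.
All are still removing valence electrons, so compare the +1 ions as you would atoms: IE_2 generally rises across a period (higher Z_eff) and falls down a group (larger shell), subject to the usual subshell exceptions.
Valence configurations: Al⁺ [Ne]3s², Ca⁺ [Ar]4s¹, Si⁺ [Ne]3s²3p¹, N⁺ [He]2s²2p².
Si⁺ loses a lone 3p electron whereas Al⁺ must break into a filled 3s² pair, so IE_2(Al) > IE_2(Si) even though Si has the higher nuclear charge.
Approximate IE_2 values (kJ/mol): Al 1817, Ca 1145, Si 1577, N 2856.
So the second ionization energies run Ca < Si < Al < N.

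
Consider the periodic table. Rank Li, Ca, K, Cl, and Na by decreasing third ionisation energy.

Li, Na, Ca, K, Cl

The third ionization energy removes an electron from the +2 ion. For each element: Li²⁺ is already 1 electron into the core; Ca²⁺ is the bare [Ar] core; K²⁺ is already 1 electron into the core; Cl²⁺ still has 5 valence electrons; Na²⁺ is already 1 electron into the core.
Breaking into a closed-shell core is much more expensive than removing a leftover valence electron — K, Ca, Na and Li have the largest IE_3 here.
Tabulated IE_3 (kJ/mol): Li 11815, Ca 4912, K 4420, Cl 3822, Na 6910.
Hence IE_3: Cl < K < Ca < Na < Li.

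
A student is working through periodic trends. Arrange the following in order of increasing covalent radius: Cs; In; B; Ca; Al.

B < Al < In < Ca < Cs

Moving right in a period, electrons are added to the same shell under a stronger nuclear pull, so atoms get smaller; moving down, a new shell is opened and atoms get larger.
Here both period and group differ, so the two effects have to be weighed against each other.
Al > B: Al sits below B in group 13, so the down-group effect alone puts Al larger.
In > Al: they share group 13; the group trend gives In the larger value.
Ca > In: period and group pull opposite ways; the across-period shift dominates (171 vs 142 pm).
Cs > Ca: relative to Ca, both the across-period and down-group shifts push Cs's atomic radius up.
Approximate values (pm): B 85, Al 126, Ca 171, In 142, Cs 232.
So from smallest to largest: B < Al < In < Ca < Cs.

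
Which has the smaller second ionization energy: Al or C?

IE_2 is the cost of taking one more electron from the +1 cation: Al⁺ still has 2 valence electrons; C⁺ still has 3 valence electrons.
All are still removing valence electrons, so compare the +1 ions as you would atoms: IE_2 generally rises across a period (higher Z_eff) and falls down a group (larger shell), subject to the usual subshell exceptions.
Valence configurations: Al⁺ [Ne]3s², C⁺ [He]2s²2p¹.
The numbers (kJ/mol): Al 1817, C 2353.
Putting it together, IE_2: Al < C.

Al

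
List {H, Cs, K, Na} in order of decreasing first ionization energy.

H > Na > K > Cs

H is in period 1, group 1; Na is in period 3, group 1; K is in period 4, group 1; Cs is in period 6, group 1.
First ionization energy rises across a period (greater Z_eff holds electrons more tightly) and falls down a group (valence electrons are farther from the nucleus).
All are in group 1, so first ionization energy increases up the group.
So from highest to lowest: H > Na > K > Cs.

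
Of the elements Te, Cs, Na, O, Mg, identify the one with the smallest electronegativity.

O is in period 2, group 16; Na is in period 3, group 1; Mg is in period 3, group 2; Te is in period 5, group 16; Cs is in period 6, group 1.
EN rises left→right (higher Z_eff, smaller atoms) and falls top→bottom (larger, more shielded atoms).
Neither a single period nor a single group — weigh both effects.
Na > Cs: Na sits above Cs in group 1, so the down-group effect alone puts Na higher.
Mg > Na: both are in period 3; the period trend gives Mg the larger value.
Te > Mg: the two effects oppose for this pair; the across-period effect wins (2.10 vs 1.31).
O > Te: O sits above Te in group 16, so the down-group effect alone puts O higher.
Approximate values (Pauling): O 3.44, Na 0.93, Mg 1.31, Te 2.10, Cs 0.79.
The smallest electronegativity among these belongs to Cs.

Cs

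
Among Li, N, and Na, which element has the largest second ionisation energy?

After 1 electron has been removed, what remains? Li⁺ is the bare [He] core; N⁺ still has 4 valence electrons; Na⁺ is the bare [Ne] core.
Breaking into a closed-shell core is much more expensive than removing a leftover valence electron — Na and Li have the largest IE_2 here.
The numbers (kJ/mol): Li 7298, N 2856, Na 4562.
Overall IE_2 order: N < Na < Li.

Li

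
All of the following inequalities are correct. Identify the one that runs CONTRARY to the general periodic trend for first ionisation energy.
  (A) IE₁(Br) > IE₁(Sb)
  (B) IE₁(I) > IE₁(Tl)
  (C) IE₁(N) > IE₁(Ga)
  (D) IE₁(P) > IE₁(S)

(D)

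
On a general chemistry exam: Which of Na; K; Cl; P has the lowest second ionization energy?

P

IE_2 is the cost of taking one more electron from the +1 cation: Na⁺ is the bare [Ne] core; K⁺ is the bare [Ar] core; Cl⁺ still has 6 valence electrons; P⁺ still has 4 valence electrons.
Pulling an electron out of a noble-gas core costs far more than removing a remaining valence electron, so K and Na sit at the high end of IE_2.
Valence configurations: Cl⁺ [Ne]3s²3p⁴, P⁺ [Ne]3s²3p².
The numbers (kJ/mol): Na 4562, K 3052, Cl 2298, P 1907.
Putting it together, IE_2: P < Cl < K < Na.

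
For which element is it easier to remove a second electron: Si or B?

Si

Consider each +1 ion: Si⁺ still has 3 valence electrons; B⁺ still has 2 valence electrons.
All are still removing valence electrons, so compare the +1 ions as you would atoms: IE_2 generally rises across a period (higher Z_eff) and falls down a group (larger shell), subject to the usual subshell exceptions.
Valence configurations: Si⁺ [Ne]3s²3p¹, B⁺ [He]2s².
The numbers (kJ/mol): Si 1577, B 2427.
So the second ionization energies run Si < B.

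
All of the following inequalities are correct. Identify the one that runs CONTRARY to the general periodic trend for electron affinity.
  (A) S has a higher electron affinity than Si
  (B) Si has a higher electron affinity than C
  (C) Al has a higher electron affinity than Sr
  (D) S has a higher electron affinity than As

The general trend: electron affinity increases across a period and decreases down a group.
(A) S (period 3, group 16) vs Si (period 3, group 14): the stated order agrees with the simple trend.
(B) Si (period 3, group 14) vs C (period 2, group 14): the stated order contradicts the simple trend.
(C) Al (period 3, group 13) vs Sr (period 5, group 2): the stated order agrees with the simple trend.
(D) S (period 3, group 16) vs As (period 4, group 15): the stated order agrees with the simple trend.
The exception is (B): Si's larger, more diffuse 3p orbitals accept an added electron slightly more readily than C's compact 2p.

(B)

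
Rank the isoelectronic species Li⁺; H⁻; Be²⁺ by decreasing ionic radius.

H⁻ > Li⁺ > Be²⁺

All of these have 2 electrons, so size is governed by nuclear charge alone: the more protons, the stronger the pull on the same electron cloud, and the smaller the ion.
Nuclear charges: Be²⁺ (Z=4), Li⁺ (Z=3), H⁻ (Z=1).
Largest to smallest: H⁻ > Li⁺ > Be²⁺.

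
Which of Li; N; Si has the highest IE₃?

Li

Consider each +2 ion: Li²⁺ is already 1 electron into the core; N²⁺ still has 3 valence electrons; Si²⁺ still has 2 valence electrons.
Core electrons are held far more tightly than valence electrons, so Li tops the IE_3 order.
Valence configurations: N²⁺ [He]2s²2p¹, Si²⁺ [Ne]3s².
Tabulated IE_3 (kJ/mol): Li 11815, N 4578, Si 3232.
Overall IE_3 order: Si < N < Li.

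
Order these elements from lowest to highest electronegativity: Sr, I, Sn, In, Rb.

Rb < Sr < In < Sn < I

Rb is in period 5, group 1; Sr is in period 5, group 2; In is in period 5, group 13; Sn is in period 5, group 14; I is in period 5, group 17.
Smaller atoms with higher effective nuclear charge are more electronegative.
All lie in period 5, so electronegativity increases left to right.
So from lowest to highest: Rb < Sr < In < Sn < I.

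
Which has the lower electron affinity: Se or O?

O is in period 2, group 16; Se is in period 4, group 16.
Atoms with high Z_eff and room in the valence shell (especially the halogens) have the most exothermic electron affinities.
All are in group 16; the group trend (electron affinity increases up the group) applies, with the exception below.
Note the exception: Se has a higher electron affinity than O, contrary to the simple trend — O's compact 2p subshell gives strong electron–electron repulsion on the added electron.
Approximate values (kJ/mol): O 141, Se 195.
So O has the lower electron affinity (O < Se).

O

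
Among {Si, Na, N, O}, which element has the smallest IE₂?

Consider each +1 ion: Si⁺ still has 3 valence electrons; Na⁺ is the bare [Ne] core; N⁺ still has 4 valence electrons; O⁺ still has 5 valence electrons.
Breaking into a closed-shell core is much more expensive than removing a leftover valence electron — Na has the largest IE_2 here.
Valence configurations: Si⁺ [Ne]3s²3p¹, N⁺ [He]2s²2p², O⁺ [He]2s²2p³.
Approximate IE_2 values (kJ/mol): Si 1577, Na 4562, N 2856, O 3388.
Putting it together, IE_2: Si < N < O < Na.

Si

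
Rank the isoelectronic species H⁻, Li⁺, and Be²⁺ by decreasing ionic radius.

All of these have 2 electrons, so size is governed by nuclear charge alone: the more protons, the stronger the pull on the same electron cloud, and the smaller the ion.
Nuclear charges: Be²⁺ (Z=4), Li⁺ (Z=3), H⁻ (Z=1).
Largest to smallest: H⁻ > Li⁺ > Be²⁺.

H⁻ > Li⁺ > Be²⁺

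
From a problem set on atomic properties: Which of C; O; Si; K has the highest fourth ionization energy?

The fourth ionization energy removes an electron from the +3 ion. For each element: C³⁺ still has 1 valence electron; O³⁺ still has 3 valence electrons; Si³⁺ still has 1 valence electron; K³⁺ is already 2 electrons into the core.
Usually core removal costs more than valence removal, but here the competition is close: a tightly held n=2 valence electron can cost more to remove than an n=3 core electron, so the actual values have to decide it.
Valence configurations: C³⁺ [He]2s¹, O³⁺ [He]2s²2p¹, Si³⁺ [Ne]3s¹.
Approximate IE_4 values (kJ/mol): C 6223, O 7469, Si 4356, K 5877.
Hence IE_4: Si < K < C < O.

O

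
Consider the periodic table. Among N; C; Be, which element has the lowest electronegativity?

Be is in period 2, group 2; C is in period 2, group 14; N is in period 2, group 15.
EN rises left→right (higher Z_eff, smaller atoms) and falls top→bottom (larger, more shielded atoms).
All lie in period 2, so electronegativity increases left to right.
The lowest electronegativity among these belongs to Be.

Be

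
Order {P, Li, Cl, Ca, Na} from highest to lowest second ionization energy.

Consider each +1 ion: P⁺ still has 4 valence electrons; Li⁺ is the bare [He] core; Cl⁺ still has 6 valence electrons; Ca⁺ still has 1 valence electron; Na⁺ is the bare [Ne] core.
Core electrons are held far more tightly than valence electrons, so Na and Li top the IE_2 order.
Valence configurations: P⁺ [Ne]3s²3p², Cl⁺ [Ne]3s²3p⁴, Ca⁺ [Ar]4s¹.
Tabulated IE_2 (kJ/mol): P 1907, Li 7298, Cl 2298, Ca 1145, Na 4562.
Putting it together, IE_2: Ca < P < Cl < Na < Li.

Li > Na > Cl > P > Ca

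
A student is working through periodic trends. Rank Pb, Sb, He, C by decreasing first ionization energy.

He, C, Sb, Pb

He is in period 1, group 18; C is in period 2, group 14; Sb is in period 5, group 15; Pb is in period 6, group 14.
IE₁ increases left→right with effective nuclear charge and decreases top→bottom as the valence shell moves farther out.
These span different periods and groups, so the two trends combine.
Sb > Pb: both effects reinforce here, so Sb is clearly the higher of the two.
C > Sb: the two effects oppose for this pair; the down-group effect wins (1086 vs 831 kJ/mol).
He > C: relative to C, both the across-period and down-group shifts push He's first ionization energy up.
For reference (kJ/mol): He 2372, C 1086, Sb 831, Pb 716.
So from highest to lowest: He > C > Sb > Pb.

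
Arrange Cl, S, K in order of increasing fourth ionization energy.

Consider each +3 ion: Cl³⁺ still has 4 valence electrons; S³⁺ still has 3 valence electrons; K³⁺ is already 2 electrons into the core.
Pulling an electron out of a noble-gas core costs far more than removing a remaining valence electron, so K sits at the high end of IE_4.
Valence configurations: Cl³⁺ [Ne]3s²3p², S³⁺ [Ne]3s²3p¹.
The numbers (kJ/mol): Cl 5159, S 4556, K 5877.
Putting it together, IE_4: S < Cl < K.

S < Cl < K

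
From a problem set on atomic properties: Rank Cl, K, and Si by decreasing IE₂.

K > Cl > Si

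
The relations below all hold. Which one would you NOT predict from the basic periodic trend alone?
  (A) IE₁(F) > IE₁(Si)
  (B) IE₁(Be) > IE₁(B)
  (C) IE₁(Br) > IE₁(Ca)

(B)

The general trend: first ionization energy increases across a period and decreases down a group.
(A) F (period 2, group 17) vs Si (period 3, group 14): the stated order agrees with the simple trend.
(B) Be (period 2, group 2) vs B (period 2, group 13): the stated order contradicts the simple trend.
(C) Br (period 4, group 17) vs Ca (period 4, group 2): the stated order agrees with the simple trend.
The exception is (B): removing B's lone 2p electron is easier than breaking Be's filled 2s².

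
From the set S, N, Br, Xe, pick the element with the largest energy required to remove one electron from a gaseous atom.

N is in period 2, group 15; S is in period 3, group 16; Br is in period 4, group 17; Xe is in period 5, group 18.
IE₁ increases left→right with effective nuclear charge and decreases top→bottom as the valence shell moves farther out.
A diagonal step moves right (one effect) and down (the opposite effect) at once.
Br > S: the two effects oppose for this pair; the across-period effect wins (1140 vs 1000 kJ/mol).
Xe > Br: period and group pull opposite ways; the across-period shift dominates (1170 vs 1140 kJ/mol).
N > Xe: period and group pull opposite ways; the down-group shift dominates (1402 vs 1170 kJ/mol).
Approximate values (kJ/mol): N 1402, S 1000, Br 1140, Xe 1170.
The largest energy required to remove one electron from a gaseous atom among these belongs to N.

N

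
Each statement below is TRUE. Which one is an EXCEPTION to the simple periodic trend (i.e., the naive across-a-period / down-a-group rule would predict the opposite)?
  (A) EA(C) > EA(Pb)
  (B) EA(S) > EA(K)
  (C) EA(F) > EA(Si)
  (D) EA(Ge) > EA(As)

(D)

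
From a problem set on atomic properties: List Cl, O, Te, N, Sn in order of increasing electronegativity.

Sn < Te < N < Cl < O

Electronegativity increases across a period and decreases down a group, tracking effective nuclear charge and atomic size.
Neither a single period nor a single group — weigh both effects.
Te > Sn: Te lies to the right of Sn in period 5, so the across-period effect alone puts Te higher.
N > Te: the two effects oppose for this pair; the down-group effect wins (3.04 vs 2.10).
Cl > N: period and group pull opposite ways; the across-period shift dominates (3.16 vs 3.04).
O > Cl: the two effects oppose for this pair; the down-group effect wins (3.44 vs 3.16).
For reference (Pauling): N 3.04, O 3.44, Cl 3.16, Sn 1.96, Te 2.10.
So from lowest to highest: Sn < Te < N < Cl < O.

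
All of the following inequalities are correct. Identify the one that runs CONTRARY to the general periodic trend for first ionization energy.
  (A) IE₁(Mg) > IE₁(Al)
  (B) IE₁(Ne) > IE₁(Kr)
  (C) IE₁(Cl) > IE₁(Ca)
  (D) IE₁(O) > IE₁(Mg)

(A)

The general trend: first ionization energy increases across a period and decreases down a group.
(A) Mg (period 3, group 2) vs Al (period 3, group 13): the stated order contradicts the simple trend.
(B) Ne (period 2, group 18) vs Kr (period 4, group 18): the stated order agrees with the simple trend.
(C) Cl (period 3, group 17) vs Ca (period 4, group 2): the stated order agrees with the simple trend.
(D) O (period 2, group 16) vs Mg (period 3, group 2): the stated order agrees with the simple trend.
The exception is (A): Al's single 3p electron is easier to remove than one from Mg's filled 3s².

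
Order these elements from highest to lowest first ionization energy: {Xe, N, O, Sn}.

N > O > Xe > Sn

N is in period 2, group 15; O is in period 2, group 16; Sn is in period 5, group 14; Xe is in period 5, group 18.
First ionization energy rises across a period (greater Z_eff holds electrons more tightly) and falls down a group (valence electrons are farther from the nucleus).
Neither a single period nor a single group — weigh both effects.
Xe > Sn: both are in period 5; the period trend gives Xe the larger value.
O > Xe: period and group pull opposite ways; the down-group shift dominates (1314 vs 1170 kJ/mol).
N > O: this pair runs against the simple trend — see the exception note.
Note the exception: N has a higher first ionization energy than O, contrary to the simple trend — pairing an electron in O's 2p⁴ costs repulsion energy, so O ionizes more easily than half-filled N (2p³).
Approximate values (kJ/mol): N 1402, O 1314, Sn 709, Xe 1170.
So from highest to lowest: N > O > Xe > Sn.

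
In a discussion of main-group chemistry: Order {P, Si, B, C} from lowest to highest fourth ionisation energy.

Si, P, C, B

After 3 electrons have been removed, what remains? P³⁺ still has 2 valence electrons; Si³⁺ still has 1 valence electron; B³⁺ is the bare [He] core; C³⁺ still has 1 valence electron.
Breaking into a closed-shell core is much more expensive than removing a leftover valence electron — B has the largest IE_4 here.
Valence configurations: P³⁺ [Ne]3s², Si³⁺ [Ne]3s¹, C³⁺ [He]2s¹.
The numbers (kJ/mol): P 4964, Si 4356, B 25026, C 6223.
Hence IE_4: Si < P < C < B.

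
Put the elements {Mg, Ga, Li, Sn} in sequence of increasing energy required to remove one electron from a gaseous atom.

Li < Ga < Sn < Mg

Li is in period 2, group 1; Mg is in period 3, group 2; Ga is in period 4, group 13; Sn is in period 5, group 14.
IE₁ increases left→right with effective nuclear charge and decreases top→bottom as the valence shell moves farther out.
A diagonal step moves right (one effect) and down (the opposite effect) at once.
Ga > Li: the two effects oppose for this pair; the across-period effect wins (579 vs 520 kJ/mol).
Sn > Ga: period and group pull opposite ways; the across-period shift dominates (709 vs 579 kJ/mol).
Mg > Sn: the two effects oppose for this pair; the down-group effect wins (738 vs 709 kJ/mol).
For reference (kJ/mol): Li 520, Mg 738, Ga 579, Sn 709.
So from lowest to highest: Li < Ga < Sn < Mg.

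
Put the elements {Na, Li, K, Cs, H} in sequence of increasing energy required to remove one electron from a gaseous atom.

Cs < K < Na < Li < H

H is in period 1, group 1; Li is in period 2, group 1; Na is in period 3, group 1; K is in period 4, group 1; Cs is in period 6, group 1.
Removing the outermost electron gets harder across a period and easier down a group.
All are in group 1, so first ionization energy increases up the group.
So from lowest to highest: Cs < K < Na < Li < H.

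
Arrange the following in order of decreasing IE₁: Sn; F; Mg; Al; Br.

F is in period 2, group 17; Mg is in period 3, group 2; Al is in period 3, group 13; Br is in period 4, group 17; Sn is in period 5, group 14.
IE₁ increases left→right with effective nuclear charge and decreases top→bottom as the valence shell moves farther out.
These span different periods and groups, so the two trends combine.
Sn > Al: the two effects oppose for this pair; the across-period effect wins (709 vs 578 kJ/mol).
Mg > Sn: period and group pull opposite ways; the down-group shift dominates (738 vs 709 kJ/mol).
Br > Mg: period and group pull opposite ways; the across-period shift dominates (1140 vs 738 kJ/mol).
F > Br: they share group 17; the group trend gives F the larger value.
Note the exception: Mg has a higher first ionization energy than Al, contrary to the simple trend — Al's single 3p electron is easier to remove than one from Mg's filled 3s².
Tabulated first ionization energy (kJ/mol): F 1681, Mg 738, Al 578, Br 1140, Sn 709.
So from highest to lowest: F > Br > Mg > Sn > Al.

F > Br > Mg > Sn > Al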